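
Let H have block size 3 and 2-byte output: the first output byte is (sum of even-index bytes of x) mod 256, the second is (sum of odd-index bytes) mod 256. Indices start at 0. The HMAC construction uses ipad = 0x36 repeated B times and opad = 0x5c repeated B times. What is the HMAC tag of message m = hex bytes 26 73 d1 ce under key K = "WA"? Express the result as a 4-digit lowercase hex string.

d5f5

Key "WA" = 57 41 is 2 bytes ≤ B = 3; zero-pad to 3 bytes: K' = 57 41 00.
K' ⊕ ipad = 61 77 36.  K' ⊕ opad = 0b 1d 5c.
Inner input = (K'⊕ipad) ∥ m = 61 77 36 ∥ 26 73 d1 ce.
Inner hash: even-index sum = 472 mod 256 = 216; odd-index sum = 366 mod 256 = 110 → d8 6e.
Outer input = (K'⊕opad) ∥ inner = 0b 1d 5c ∥ d8 6e.
Outer hash (tag): even-index sum = 213 mod 256 = 213; odd-index sum = 245 mod 256 = 245 → d5 f5.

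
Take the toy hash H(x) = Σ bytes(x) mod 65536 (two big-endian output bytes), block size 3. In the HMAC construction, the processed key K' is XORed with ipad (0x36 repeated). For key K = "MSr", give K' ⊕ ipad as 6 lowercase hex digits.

Key "MSr" = 4d 53 72 is exactly B = 3 bytes: K' = 4d 53 72.
XOR each byte with 0x36: 4d⊕36=7b, 53⊕36=65, 72⊕36=44.

7b6544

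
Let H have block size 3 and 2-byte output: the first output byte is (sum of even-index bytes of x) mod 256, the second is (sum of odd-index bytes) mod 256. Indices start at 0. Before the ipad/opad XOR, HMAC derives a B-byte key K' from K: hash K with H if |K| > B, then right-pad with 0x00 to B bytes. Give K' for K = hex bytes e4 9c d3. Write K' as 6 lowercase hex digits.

Key hex bytes e4 9c d3 is exactly B = 3 bytes: K' = e4 9c d3.

e49cd3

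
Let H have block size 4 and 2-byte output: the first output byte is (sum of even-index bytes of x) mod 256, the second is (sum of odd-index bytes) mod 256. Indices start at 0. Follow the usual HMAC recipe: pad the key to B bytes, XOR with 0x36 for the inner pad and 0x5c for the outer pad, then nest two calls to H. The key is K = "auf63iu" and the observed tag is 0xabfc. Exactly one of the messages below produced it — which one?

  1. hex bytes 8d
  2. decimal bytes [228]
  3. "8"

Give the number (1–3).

1

Key "auf63iu" = 61 75 66 36 33 69 75 is 7 bytes > B = 4, so hash it first: H(key) = 6f 14, then zero-pad to 4 bytes: K' = 6f 14 00 00.
K' ⊕ ipad = 59 22 36 36; K' ⊕ opad = 33 48 5c 5c.
m1: inner = H(59 22 36 36 8d) = 1c 58; tag = H(33 48 5c 5c 1c 58) = abfc ← matches
m2: inner = H(59 22 36 36 e4) = 73 58; tag = H(33 48 5c 5c 73 58) = 02fc
m3: inner = H(59 22 36 36 38) = c7 58; tag = H(33 48 5c 5c c7 58) = 56fc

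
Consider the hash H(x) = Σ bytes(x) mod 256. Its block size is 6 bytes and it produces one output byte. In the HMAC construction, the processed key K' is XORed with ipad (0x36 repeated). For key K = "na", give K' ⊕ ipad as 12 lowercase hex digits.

Key "na" = 6e 61 is 2 bytes ≤ B = 6; zero-pad to 6 bytes: K' = 6e 61 00 00 00 00.
XOR each byte with 0x36: 6e⊕36=58, 61⊕36=57, 00⊕36=36, 00⊕36=36, 00⊕36=36, 00⊕36=36.

585736363636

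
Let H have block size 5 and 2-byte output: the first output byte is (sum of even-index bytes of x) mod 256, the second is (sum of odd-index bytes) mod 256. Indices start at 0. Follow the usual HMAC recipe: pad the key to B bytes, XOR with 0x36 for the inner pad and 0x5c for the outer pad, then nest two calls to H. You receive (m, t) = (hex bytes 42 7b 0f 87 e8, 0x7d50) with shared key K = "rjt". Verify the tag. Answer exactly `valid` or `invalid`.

Key "rjt" = 72 6a 74 is 3 bytes ≤ B = 5; zero-pad to 5 bytes: K' = 72 6a 74 00 00.
K' ⊕ ipad = 44 5c 42 36 36; K' ⊕ opad = 2e 36 28 5c 5c.
Inner hash: even-index sum = 446 mod 256 = 190; odd-index sum = 459 mod 256 = 203 → be cb.
Outer hash (recomputed tag): even-index sum = 381 mod 256 = 125; odd-index sum = 336 mod 256 = 80 → 7d 50.
Recomputed tag = 7d50; claimed = 7d50 → match.

valid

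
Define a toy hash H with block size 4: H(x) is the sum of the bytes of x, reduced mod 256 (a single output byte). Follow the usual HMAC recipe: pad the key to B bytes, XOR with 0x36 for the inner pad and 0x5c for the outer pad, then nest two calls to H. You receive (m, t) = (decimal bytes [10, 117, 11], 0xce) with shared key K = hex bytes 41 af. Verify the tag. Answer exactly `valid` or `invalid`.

valid

Key hex bytes 41 af is 2 bytes ≤ B = 4; zero-pad to 4 bytes: K' = 41 af 00 00.
K' ⊕ ipad = 77 99 36 36; K' ⊕ opad = 1d f3 5c 5c.
Inner hash: sum = 119+153+54+54+10+117+11 = 518; mod 256 = 6 → 06.
Outer hash (recomputed tag): sum = 29+243+92+92+6 = 462; mod 256 = 206 → ce.
Recomputed tag = ce; claimed = ce → match.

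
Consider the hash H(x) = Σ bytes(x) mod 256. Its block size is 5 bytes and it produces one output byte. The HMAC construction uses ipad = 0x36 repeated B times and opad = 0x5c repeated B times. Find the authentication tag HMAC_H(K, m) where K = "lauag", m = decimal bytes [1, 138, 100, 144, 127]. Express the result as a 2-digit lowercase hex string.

a8

Key "lauag" = 6c 61 75 61 67 is exactly B = 5 bytes: K' = 6c 61 75 61 67.
K' ⊕ ipad = 5a 57 43 57 51.  K' ⊕ opad = 30 3d 29 3d 3b.
Inner input = (K'⊕ipad) ∥ m = 5a 57 43 57 51 ∥ 01 8a 64 90 7f.
Inner hash: sum = 90+87+67+87+81+1+138+100+144+127 = 922; mod 256 = 154 → 9a.
Outer input = (K'⊕opad) ∥ inner = 30 3d 29 3d 3b ∥ 9a.
Outer hash (tag): sum = 48+61+41+61+59+154 = 424; mod 256 = 168 → a8.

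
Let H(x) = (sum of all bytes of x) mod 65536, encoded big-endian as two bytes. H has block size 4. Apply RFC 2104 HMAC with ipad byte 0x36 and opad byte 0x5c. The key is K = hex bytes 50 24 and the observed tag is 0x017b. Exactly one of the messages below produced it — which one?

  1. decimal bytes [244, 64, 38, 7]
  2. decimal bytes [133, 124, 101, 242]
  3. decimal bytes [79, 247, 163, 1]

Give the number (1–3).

2

Key hex bytes 50 24 is 2 bytes ≤ B = 4; zero-pad to 4 bytes: K' = 50 24 00 00.
K' ⊕ ipad = 66 12 36 36; K' ⊕ opad = 0c 78 5c 5c.
m1: inner = H(66 12 36 36 f4 40 26 07) = 02 45; tag = H(0c 78 5c 5c 02 45) = 0183
m2: inner = H(66 12 36 36 85 7c 65 f2) = 03 3c; tag = H(0c 78 5c 5c 03 3c) = 017b ← matches
m3: inner = H(66 12 36 36 4f f7 a3 01) = 02 ce; tag = H(0c 78 5c 5c 02 ce) = 020c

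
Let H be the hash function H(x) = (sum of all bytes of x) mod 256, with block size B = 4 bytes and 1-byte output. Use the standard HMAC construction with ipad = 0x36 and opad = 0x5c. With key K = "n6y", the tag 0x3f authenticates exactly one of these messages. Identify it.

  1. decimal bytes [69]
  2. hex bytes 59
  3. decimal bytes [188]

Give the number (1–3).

1

Key "n6y" = 6e 36 79 is 3 bytes ≤ B = 4; zero-pad to 4 bytes: K' = 6e 36 79 00.
K' ⊕ ipad = 58 00 4f 36; K' ⊕ opad = 32 6a 25 5c.
m1: inner = H(58 00 4f 36 45) = 22; tag = H(32 6a 25 5c 22) = 3f ← matches
m2: inner = H(58 00 4f 36 59) = 36; tag = H(32 6a 25 5c 36) = 53
m3: inner = H(58 00 4f 36 bc) = 99; tag = H(32 6a 25 5c 99) = b6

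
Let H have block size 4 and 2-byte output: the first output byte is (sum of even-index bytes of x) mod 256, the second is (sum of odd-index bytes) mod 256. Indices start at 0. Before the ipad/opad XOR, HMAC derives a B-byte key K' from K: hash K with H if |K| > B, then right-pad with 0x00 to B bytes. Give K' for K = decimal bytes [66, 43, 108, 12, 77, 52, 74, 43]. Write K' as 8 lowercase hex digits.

|K| = 8 > B = 4, so first hash the key.
H(K): even-index sum = 325 mod 256 = 69; odd-index sum = 150 mod 256 = 150 → 45 96.
Zero-pad H(K) = 45 96 to 4 bytes: K' = 45 96 00 00.

45960000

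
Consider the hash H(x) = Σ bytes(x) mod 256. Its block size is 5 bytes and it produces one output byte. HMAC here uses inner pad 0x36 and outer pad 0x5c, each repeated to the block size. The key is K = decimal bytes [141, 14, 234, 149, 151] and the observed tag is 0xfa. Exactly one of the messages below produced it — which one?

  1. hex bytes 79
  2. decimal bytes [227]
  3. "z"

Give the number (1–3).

3

Key decimal bytes [141, 14, 234, 149, 151] = 8d 0e ea 95 97 is exactly B = 5 bytes: K' = 8d 0e ea 95 97.
K' ⊕ ipad = bb 38 dc a3 a1; K' ⊕ opad = d1 52 b6 c9 cb.
m1: inner = H(bb 38 dc a3 a1 79) = 8c; tag = H(d1 52 b6 c9 cb 8c) = f9
m2: inner = H(bb 38 dc a3 a1 e3) = f6; tag = H(d1 52 b6 c9 cb f6) = 63
m3: inner = H(bb 38 dc a3 a1 7a) = 8d; tag = H(d1 52 b6 c9 cb 8d) = fa ← matches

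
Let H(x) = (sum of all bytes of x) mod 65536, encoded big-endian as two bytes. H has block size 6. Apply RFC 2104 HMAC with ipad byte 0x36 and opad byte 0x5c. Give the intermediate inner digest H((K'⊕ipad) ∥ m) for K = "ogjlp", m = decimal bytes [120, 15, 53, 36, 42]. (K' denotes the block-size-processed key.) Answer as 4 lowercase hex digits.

Key "ogjlp" = 6f 67 6a 6c 70 is 5 bytes ≤ B = 6; zero-pad to 6 bytes: K' = 6f 67 6a 6c 70 00.
K' ⊕ ipad = 59 51 5c 5a 46 36.
Inner input = 59 51 5c 5a 46 36 ∥ 78 0f 35 24 2a.
Inner hash: sum = 89+81+92+90+70+54+120+15+53+36+42 = 742 → 02 e6.

02e6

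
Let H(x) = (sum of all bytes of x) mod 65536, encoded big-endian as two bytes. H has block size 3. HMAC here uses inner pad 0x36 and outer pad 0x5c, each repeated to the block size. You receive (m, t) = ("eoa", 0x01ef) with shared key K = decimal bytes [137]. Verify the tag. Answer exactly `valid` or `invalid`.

valid

Key decimal bytes [137] = 89 is 1 byte ≤ B = 3; zero-pad to 3 bytes: K' = 89 00 00.
K' ⊕ ipad = bf 36 36; K' ⊕ opad = d5 5c 5c.
Inner hash: sum = 191+54+54+101+111+97 = 608 → 02 60.
Outer hash (recomputed tag): sum = 213+92+92+2+96 = 495 → 01 ef.
Recomputed tag = 01ef; claimed = 01ef → match.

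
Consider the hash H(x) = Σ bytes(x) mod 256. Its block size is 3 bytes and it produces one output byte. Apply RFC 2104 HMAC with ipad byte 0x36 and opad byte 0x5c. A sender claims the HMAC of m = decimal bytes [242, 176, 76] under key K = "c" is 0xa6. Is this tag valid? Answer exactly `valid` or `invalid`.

valid

Key "c" = 63 is 1 byte ≤ B = 3; zero-pad to 3 bytes: K' = 63 00 00.
K' ⊕ ipad = 55 36 36; K' ⊕ opad = 3f 5c 5c.
Inner hash: sum = 85+54+54+242+176+76 = 687; mod 256 = 175 → af.
Outer hash (recomputed tag): sum = 63+92+92+175 = 422; mod 256 = 166 → a6.
Recomputed tag = a6; claimed = a6 → match.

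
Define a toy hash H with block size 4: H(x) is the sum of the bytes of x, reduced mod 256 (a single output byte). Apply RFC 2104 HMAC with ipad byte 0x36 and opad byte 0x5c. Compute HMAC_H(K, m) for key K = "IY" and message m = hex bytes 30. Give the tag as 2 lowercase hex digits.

5c

Key "IY" = 49 59 is 2 bytes ≤ B = 4; zero-pad to 4 bytes: K' = 49 59 00 00.
K' ⊕ ipad = 7f 6f 36 36.  K' ⊕ opad = 15 05 5c 5c.
Inner input = (K'⊕ipad) ∥ m = 7f 6f 36 36 ∥ 30.
Inner hash: sum = 127+111+54+54+48 = 394; mod 256 = 138 → 8a.
Outer input = (K'⊕opad) ∥ inner = 15 05 5c 5c ∥ 8a.
Outer hash (tag): sum = 21+5+92+92+138 = 348; mod 256 = 92 → 5c.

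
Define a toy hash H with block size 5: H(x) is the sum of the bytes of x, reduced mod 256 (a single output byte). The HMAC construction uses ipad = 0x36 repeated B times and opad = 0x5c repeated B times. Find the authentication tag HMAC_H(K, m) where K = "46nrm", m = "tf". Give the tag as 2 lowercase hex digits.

Key "46nrm" = 34 36 6e 72 6d is exactly B = 5 bytes: K' = 34 36 6e 72 6d.
K' ⊕ ipad = 02 00 58 44 5b.  K' ⊕ opad = 68 6a 32 2e 31.
Inner input = (K'⊕ipad) ∥ m = 02 00 58 44 5b ∥ 74 66.
Inner hash: sum = 2+0+88+68+91+116+102 = 467; mod 256 = 211 → d3.
Outer input = (K'⊕opad) ∥ inner = 68 6a 32 2e 31 ∥ d3.
Outer hash (tag): sum = 104+106+50+46+49+211 = 566; mod 256 = 54 → 36.

36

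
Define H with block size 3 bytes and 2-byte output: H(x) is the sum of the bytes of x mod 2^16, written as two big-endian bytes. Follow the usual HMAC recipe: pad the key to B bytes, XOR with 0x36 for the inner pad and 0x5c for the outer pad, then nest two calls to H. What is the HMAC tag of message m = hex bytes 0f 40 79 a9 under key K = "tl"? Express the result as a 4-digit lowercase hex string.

00f9

Key "tl" = 74 6c is 2 bytes ≤ B = 3; zero-pad to 3 bytes: K' = 74 6c 00.
K' ⊕ ipad = 42 5a 36.  K' ⊕ opad = 28 30 5c.
Inner input = (K'⊕ipad) ∥ m = 42 5a 36 ∥ 0f 40 79 a9.
Inner hash: sum = 66+90+54+15+64+121+169 = 579 → 02 43.
Outer input = (K'⊕opad) ∥ inner = 28 30 5c ∥ 02 43.
Outer hash (tag): sum = 40+48+92+2+67 = 249 → 00 f9.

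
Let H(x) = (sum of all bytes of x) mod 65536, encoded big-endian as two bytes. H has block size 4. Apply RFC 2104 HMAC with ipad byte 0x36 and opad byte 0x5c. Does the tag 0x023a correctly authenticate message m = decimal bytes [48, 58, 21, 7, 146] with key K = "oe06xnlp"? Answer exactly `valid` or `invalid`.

valid

Key "oe06xnlp" = 6f 65 30 36 78 6e 6c 70 is 8 bytes > B = 4, so hash it first: H(key) = 02 fc, then zero-pad to 4 bytes: K' = 02 fc 00 00.
K' ⊕ ipad = 34 ca 36 36; K' ⊕ opad = 5e a0 5c 5c.
Inner hash: sum = 52+202+54+54+48+58+21+7+146 = 642 → 02 82.
Outer hash (recomputed tag): sum = 94+160+92+92+2+130 = 570 → 02 3a.
Recomputed tag = 023a; claimed = 023a → match.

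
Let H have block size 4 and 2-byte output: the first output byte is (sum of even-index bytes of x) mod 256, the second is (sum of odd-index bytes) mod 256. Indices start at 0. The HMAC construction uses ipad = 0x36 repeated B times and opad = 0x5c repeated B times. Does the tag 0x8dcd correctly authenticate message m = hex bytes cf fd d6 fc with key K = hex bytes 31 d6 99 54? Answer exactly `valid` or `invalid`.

valid

Key hex bytes 31 d6 99 54 is exactly B = 4 bytes: K' = 31 d6 99 54.
K' ⊕ ipad = 07 e0 af 62; K' ⊕ opad = 6d 8a c5 08.
Inner hash: even-index sum = 603 mod 256 = 91; odd-index sum = 827 mod 256 = 59 → 5b 3b.
Outer hash (recomputed tag): even-index sum = 397 mod 256 = 141; odd-index sum = 205 mod 256 = 205 → 8d cd.
Recomputed tag = 8dcd; claimed = 8dcd → match.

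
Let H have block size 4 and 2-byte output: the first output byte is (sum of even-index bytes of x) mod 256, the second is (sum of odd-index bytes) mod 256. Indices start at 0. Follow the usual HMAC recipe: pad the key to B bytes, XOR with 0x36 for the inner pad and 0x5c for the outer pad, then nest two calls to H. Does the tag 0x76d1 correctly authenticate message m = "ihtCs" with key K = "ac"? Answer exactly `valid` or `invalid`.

Key "ac" = 61 63 is 2 bytes ≤ B = 4; zero-pad to 4 bytes: K' = 61 63 00 00.
K' ⊕ ipad = 57 55 36 36; K' ⊕ opad = 3d 3f 5c 5c.
Inner hash: even-index sum = 477 mod 256 = 221; odd-index sum = 310 mod 256 = 54 → dd 36.
Outer hash (recomputed tag): even-index sum = 374 mod 256 = 118; odd-index sum = 209 mod 256 = 209 → 76 d1.
Recomputed tag = 76d1; claimed = 76d1 → match.

valid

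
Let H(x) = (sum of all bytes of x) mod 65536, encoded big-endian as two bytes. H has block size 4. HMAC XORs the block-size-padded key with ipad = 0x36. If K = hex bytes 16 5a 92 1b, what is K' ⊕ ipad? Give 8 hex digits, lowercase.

Key hex bytes 16 5a 92 1b is exactly B = 4 bytes: K' = 16 5a 92 1b.
XOR each byte with 0x36: 16⊕36=20, 5a⊕36=6c, 92⊕36=a4, 1b⊕36=2d.

206ca42d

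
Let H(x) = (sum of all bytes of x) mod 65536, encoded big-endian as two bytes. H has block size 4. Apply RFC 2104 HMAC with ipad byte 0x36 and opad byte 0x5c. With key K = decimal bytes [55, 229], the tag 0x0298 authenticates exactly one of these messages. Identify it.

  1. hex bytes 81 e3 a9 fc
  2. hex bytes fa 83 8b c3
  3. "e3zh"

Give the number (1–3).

Key decimal bytes [55, 229] = 37 e5 is 2 bytes ≤ B = 4; zero-pad to 4 bytes: K' = 37 e5 00 00.
K' ⊕ ipad = 01 d3 36 36; K' ⊕ opad = 6b b9 5c 5c.
m1: inner = H(01 d3 36 36 81 e3 a9 fc) = 04 49; tag = H(6b b9 5c 5c 04 49) = 0229
m2: inner = H(01 d3 36 36 fa 83 8b c3) = 04 0b; tag = H(6b b9 5c 5c 04 0b) = 01eb
m3: inner = H(01 d3 36 36 65 33 7a 68) = 02 ba; tag = H(6b b9 5c 5c 02 ba) = 0298 ← matches

3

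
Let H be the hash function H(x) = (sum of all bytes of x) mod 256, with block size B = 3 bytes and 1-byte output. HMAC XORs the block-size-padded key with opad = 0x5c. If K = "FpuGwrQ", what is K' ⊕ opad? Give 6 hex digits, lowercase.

Key "FpuGwrQ" = 46 70 75 47 77 72 51 is 7 bytes > B = 3, so hash it first: H(key) = ac, then zero-pad to 3 bytes: K' = ac 00 00.
XOR each byte with 0x5c: ac⊕5c=f0, 00⊕5c=5c, 00⊕5c=5c.

f05c5c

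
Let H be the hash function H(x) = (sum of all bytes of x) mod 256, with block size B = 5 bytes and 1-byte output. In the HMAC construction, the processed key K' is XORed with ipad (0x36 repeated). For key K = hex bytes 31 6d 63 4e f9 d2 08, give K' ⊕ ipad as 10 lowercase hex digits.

Key hex bytes 31 6d 63 4e f9 d2 08 is 7 bytes > B = 5, so hash it first: H(key) = 22, then zero-pad to 5 bytes: K' = 22 00 00 00 00.
XOR each byte with 0x36: 22⊕36=14, 00⊕36=36, 00⊕36=36, 00⊕36=36, 00⊕36=36.

1436363636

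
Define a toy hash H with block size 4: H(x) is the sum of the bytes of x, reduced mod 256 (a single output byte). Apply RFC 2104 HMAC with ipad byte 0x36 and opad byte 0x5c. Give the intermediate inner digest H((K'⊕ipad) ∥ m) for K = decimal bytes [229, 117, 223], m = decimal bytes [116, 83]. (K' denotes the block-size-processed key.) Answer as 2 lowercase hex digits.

Key decimal bytes [229, 117, 223] = e5 75 df is 3 bytes ≤ B = 4; zero-pad to 4 bytes: K' = e5 75 df 00.
K' ⊕ ipad = d3 43 e9 36.
Inner input = d3 43 e9 36 ∥ 74 53.
Inner hash: sum = 211+67+233+54+116+83 = 764; mod 256 = 252 → fc.

fc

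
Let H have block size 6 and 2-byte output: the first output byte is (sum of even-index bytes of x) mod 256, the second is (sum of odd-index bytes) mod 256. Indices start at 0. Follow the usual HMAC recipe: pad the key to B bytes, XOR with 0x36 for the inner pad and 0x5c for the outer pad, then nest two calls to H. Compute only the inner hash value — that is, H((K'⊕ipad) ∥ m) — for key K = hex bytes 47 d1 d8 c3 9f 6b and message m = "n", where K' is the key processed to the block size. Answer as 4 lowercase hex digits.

Key hex bytes 47 d1 d8 c3 9f 6b is exactly B = 6 bytes: K' = 47 d1 d8 c3 9f 6b.
K' ⊕ ipad = 71 e7 ee f5 a9 5d.
Inner input = 71 e7 ee f5 a9 5d ∥ 6e.
Inner hash: even-index sum = 630 mod 256 = 118; odd-index sum = 569 mod 256 = 57 → 76 39.

7639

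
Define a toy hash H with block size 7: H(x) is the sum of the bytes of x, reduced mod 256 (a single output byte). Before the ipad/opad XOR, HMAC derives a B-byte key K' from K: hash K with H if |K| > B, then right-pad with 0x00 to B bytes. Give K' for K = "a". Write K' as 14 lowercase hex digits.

61000000000000

Key "a" = 61 is 1 byte ≤ B = 7; zero-pad to 7 bytes: K' = 61 00 00 00 00 00 00.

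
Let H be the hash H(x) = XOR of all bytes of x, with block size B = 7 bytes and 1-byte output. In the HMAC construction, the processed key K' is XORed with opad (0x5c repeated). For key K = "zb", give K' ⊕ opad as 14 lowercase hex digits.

Key "zb" = 7a 62 is 2 bytes ≤ B = 7; zero-pad to 7 bytes: K' = 7a 62 00 00 00 00 00.
XOR each byte with 0x5c: 7a⊕5c=26, 62⊕5c=3e, 00⊕5c=5c, 00⊕5c=5c, 00⊕5c=5c, 00⊕5c=5c, 00⊕5c=5c.

263e5c5c5c5c5c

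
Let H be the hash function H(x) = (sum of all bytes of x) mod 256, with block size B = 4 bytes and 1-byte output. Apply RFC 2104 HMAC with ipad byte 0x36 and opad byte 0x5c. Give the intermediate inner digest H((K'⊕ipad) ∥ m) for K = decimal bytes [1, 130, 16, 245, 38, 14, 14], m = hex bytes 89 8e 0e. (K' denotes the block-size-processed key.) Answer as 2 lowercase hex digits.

c3

Key decimal bytes [1, 130, 16, 245, 38, 14, 14] = 01 82 10 f5 26 0e 0e is 7 bytes > B = 4, so hash it first: H(key) = ca, then zero-pad to 4 bytes: K' = ca 00 00 00.
K' ⊕ ipad = fc 36 36 36.
Inner input = fc 36 36 36 ∥ 89 8e 0e.
Inner hash: sum = 252+54+54+54+137+142+14 = 707; mod 256 = 195 → c3.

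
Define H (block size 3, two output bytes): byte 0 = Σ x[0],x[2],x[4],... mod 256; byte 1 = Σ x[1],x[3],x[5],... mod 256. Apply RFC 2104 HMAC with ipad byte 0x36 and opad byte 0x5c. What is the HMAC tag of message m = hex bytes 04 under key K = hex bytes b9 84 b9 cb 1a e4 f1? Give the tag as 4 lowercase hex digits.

Key hex bytes b9 84 b9 cb 1a e4 f1 is 7 bytes > B = 3, so hash it first: H(key) = 7d 33, then zero-pad to 3 bytes: K' = 7d 33 00.
K' ⊕ ipad = 4b 05 36.  K' ⊕ opad = 21 6f 5c.
Inner input = (K'⊕ipad) ∥ m = 4b 05 36 ∥ 04.
Inner hash: even-index sum = 129 mod 256 = 129; odd-index sum = 9 mod 256 = 9 → 81 09.
Outer input = (K'⊕opad) ∥ inner = 21 6f 5c ∥ 81 09.
Outer hash (tag): even-index sum = 134 mod 256 = 134; odd-index sum = 240 mod 256 = 240 → 86 f0.

86f0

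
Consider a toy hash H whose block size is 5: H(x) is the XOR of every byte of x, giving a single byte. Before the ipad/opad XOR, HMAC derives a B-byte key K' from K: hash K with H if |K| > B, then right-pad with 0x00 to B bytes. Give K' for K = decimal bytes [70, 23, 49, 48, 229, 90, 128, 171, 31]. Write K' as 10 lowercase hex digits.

db00000000

|K| = 9 > B = 5, so first hash the key.
H(K): XOR 46⊕17⊕31⊕30⊕e5⊕5a⊕80⊕ab⊕1f = db.
Zero-pad H(K) = db to 5 bytes: K' = db 00 00 00 00.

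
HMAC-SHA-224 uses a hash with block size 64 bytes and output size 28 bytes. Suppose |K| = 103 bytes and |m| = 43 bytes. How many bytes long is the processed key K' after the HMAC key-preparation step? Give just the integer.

Key is 103 > 64 bytes, so it is hashed to 28 bytes then zero-padded to 64: |K'| = 64.

64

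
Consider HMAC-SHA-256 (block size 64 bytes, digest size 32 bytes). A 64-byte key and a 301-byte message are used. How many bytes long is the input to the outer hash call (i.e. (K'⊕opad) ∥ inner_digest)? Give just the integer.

Key is 64 ≤ 64 bytes, zero-padded: |K'| = 64.
Outer input = (K'⊕opad) ∥ H(inner) → 64 + 32 = 96 bytes.

96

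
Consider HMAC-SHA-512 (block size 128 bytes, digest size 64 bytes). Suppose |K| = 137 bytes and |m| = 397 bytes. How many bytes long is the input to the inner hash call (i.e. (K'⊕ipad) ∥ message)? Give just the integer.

525

Key is 137 > 128 bytes, so it is hashed to 64 bytes then zero-padded to 128: |K'| = 128.
Inner input = (K'⊕ipad) ∥ m → 128 + 397 = 525 bytes.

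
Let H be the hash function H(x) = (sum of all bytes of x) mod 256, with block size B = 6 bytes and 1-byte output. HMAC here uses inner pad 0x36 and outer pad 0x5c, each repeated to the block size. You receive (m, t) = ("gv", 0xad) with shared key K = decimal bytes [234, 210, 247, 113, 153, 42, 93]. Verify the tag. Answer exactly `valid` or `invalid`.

Key decimal bytes [234, 210, 247, 113, 153, 42, 93] = ea d2 f7 71 99 2a 5d is 7 bytes > B = 6, so hash it first: H(key) = 44, then zero-pad to 6 bytes: K' = 44 00 00 00 00 00.
K' ⊕ ipad = 72 36 36 36 36 36; K' ⊕ opad = 18 5c 5c 5c 5c 5c.
Inner hash: sum = 114+54+54+54+54+54+103+118 = 605; mod 256 = 93 → 5d.
Outer hash (recomputed tag): sum = 24+92+92+92+92+92+93 = 577; mod 256 = 65 → 41.
Recomputed tag = 41; claimed = ad → mismatch.

invalid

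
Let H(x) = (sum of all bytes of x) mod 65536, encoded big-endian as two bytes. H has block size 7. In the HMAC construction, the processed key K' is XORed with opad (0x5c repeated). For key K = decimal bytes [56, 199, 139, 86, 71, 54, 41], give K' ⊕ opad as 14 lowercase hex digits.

649bd70a1b6a75

Key decimal bytes [56, 199, 139, 86, 71, 54, 41] = 38 c7 8b 56 47 36 29 is exactly B = 7 bytes: K' = 38 c7 8b 56 47 36 29.
XOR each byte with 0x5c: 38⊕5c=64, c7⊕5c=9b, 8b⊕5c=d7, 56⊕5c=0a, 47⊕5c=1b, 36⊕5c=6a, 29⊕5c=75.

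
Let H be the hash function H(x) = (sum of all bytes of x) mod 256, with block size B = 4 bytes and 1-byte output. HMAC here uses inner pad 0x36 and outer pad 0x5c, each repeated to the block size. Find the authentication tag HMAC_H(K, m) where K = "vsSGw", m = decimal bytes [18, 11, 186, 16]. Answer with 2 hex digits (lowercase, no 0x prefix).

0f

Key "vsSGw" = 76 73 53 47 77 is 5 bytes > B = 4, so hash it first: H(key) = fa, then zero-pad to 4 bytes: K' = fa 00 00 00.
K' ⊕ ipad = cc 36 36 36.  K' ⊕ opad = a6 5c 5c 5c.
Inner input = (K'⊕ipad) ∥ m = cc 36 36 36 ∥ 12 0b ba 10.
Inner hash: sum = 204+54+54+54+18+11+186+16 = 597; mod 256 = 85 → 55.
Outer input = (K'⊕opad) ∥ inner = a6 5c 5c 5c ∥ 55.
Outer hash (tag): sum = 166+92+92+92+85 = 527; mod 256 = 15 → 0f.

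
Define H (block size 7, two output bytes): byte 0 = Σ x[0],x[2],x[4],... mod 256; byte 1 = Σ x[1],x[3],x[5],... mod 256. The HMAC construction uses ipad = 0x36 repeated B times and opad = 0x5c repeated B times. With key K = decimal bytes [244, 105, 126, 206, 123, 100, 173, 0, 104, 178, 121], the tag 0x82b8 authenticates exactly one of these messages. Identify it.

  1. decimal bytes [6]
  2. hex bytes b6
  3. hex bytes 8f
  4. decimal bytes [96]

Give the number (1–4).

Key decimal bytes [244, 105, 126, 206, 123, 100, 173, 0, 104, 178, 121] = f4 69 7e ce 7b 64 ad 00 68 b2 79 is 11 bytes > B = 7, so hash it first: H(key) = 7b 4d, then zero-pad to 7 bytes: K' = 7b 4d 00 00 00 00 00.
K' ⊕ ipad = 4d 7b 36 36 36 36 36; K' ⊕ opad = 27 11 5c 5c 5c 5c 5c.
m1: inner = H(4d 7b 36 36 36 36 36 06) = ef ed; tag = H(27 11 5c 5c 5c 5c 5c ef ed) = 28b8
m2: inner = H(4d 7b 36 36 36 36 36 b6) = ef 9d; tag = H(27 11 5c 5c 5c 5c 5c ef 9d) = d8b8
m3: inner = H(4d 7b 36 36 36 36 36 8f) = ef 76; tag = H(27 11 5c 5c 5c 5c 5c ef 76) = b1b8
m4: inner = H(4d 7b 36 36 36 36 36 60) = ef 47; tag = H(27 11 5c 5c 5c 5c 5c ef 47) = 82b8 ← matches

4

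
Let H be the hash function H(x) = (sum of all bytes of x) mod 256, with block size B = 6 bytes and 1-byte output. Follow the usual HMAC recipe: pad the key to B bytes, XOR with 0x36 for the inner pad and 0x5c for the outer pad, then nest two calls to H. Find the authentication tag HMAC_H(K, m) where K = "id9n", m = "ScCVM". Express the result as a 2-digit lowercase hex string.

Key "id9n" = 69 64 39 6e is 4 bytes ≤ B = 6; zero-pad to 6 bytes: K' = 69 64 39 6e 00 00.
K' ⊕ ipad = 5f 52 0f 58 36 36.  K' ⊕ opad = 35 38 65 32 5c 5c.
Inner input = (K'⊕ipad) ∥ m = 5f 52 0f 58 36 36 ∥ 53 63 43 56 4d.
Inner hash: sum = 95+82+15+88+54+54+83+99+67+86+77 = 800; mod 256 = 32 → 20.
Outer input = (K'⊕opad) ∥ inner = 35 38 65 32 5c 5c ∥ 20.
Outer hash (tag): sum = 53+56+101+50+92+92+32 = 476; mod 256 = 220 → dc.

dc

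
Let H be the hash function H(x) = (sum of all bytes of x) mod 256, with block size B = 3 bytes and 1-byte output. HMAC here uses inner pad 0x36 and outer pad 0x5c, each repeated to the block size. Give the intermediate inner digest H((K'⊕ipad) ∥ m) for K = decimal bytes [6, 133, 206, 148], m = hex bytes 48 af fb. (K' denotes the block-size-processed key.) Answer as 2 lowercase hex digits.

Key decimal bytes [6, 133, 206, 148] = 06 85 ce 94 is 4 bytes > B = 3, so hash it first: H(key) = ed, then zero-pad to 3 bytes: K' = ed 00 00.
K' ⊕ ipad = db 36 36.
Inner input = db 36 36 ∥ 48 af fb.
Inner hash: sum = 219+54+54+72+175+251 = 825; mod 256 = 57 → 39.

39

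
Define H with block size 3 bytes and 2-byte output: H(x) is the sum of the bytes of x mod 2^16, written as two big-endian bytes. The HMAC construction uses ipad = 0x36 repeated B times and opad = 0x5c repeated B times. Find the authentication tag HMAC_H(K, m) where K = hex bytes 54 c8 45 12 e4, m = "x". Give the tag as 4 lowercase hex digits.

0109

Key hex bytes 54 c8 45 12 e4 is 5 bytes > B = 3, so hash it first: H(key) = 02 57, then zero-pad to 3 bytes: K' = 02 57 00.
K' ⊕ ipad = 34 61 36.  K' ⊕ opad = 5e 0b 5c.
Inner input = (K'⊕ipad) ∥ m = 34 61 36 ∥ 78.
Inner hash: sum = 52+97+54+120 = 323 → 01 43.
Outer input = (K'⊕opad) ∥ inner = 5e 0b 5c ∥ 01 43.
Outer hash (tag): sum = 94+11+92+1+67 = 265 → 01 09.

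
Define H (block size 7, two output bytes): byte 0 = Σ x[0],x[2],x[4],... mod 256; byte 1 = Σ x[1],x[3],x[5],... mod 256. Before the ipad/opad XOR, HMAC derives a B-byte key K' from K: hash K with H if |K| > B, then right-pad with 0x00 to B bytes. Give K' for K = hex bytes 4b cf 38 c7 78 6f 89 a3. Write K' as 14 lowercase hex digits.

|K| = 8 > B = 7, so first hash the key.
H(K): even-index sum = 388 mod 256 = 132; odd-index sum = 680 mod 256 = 168 → 84 a8.
Zero-pad H(K) = 84 a8 to 7 bytes: K' = 84 a8 00 00 00 00 00.

84a80000000000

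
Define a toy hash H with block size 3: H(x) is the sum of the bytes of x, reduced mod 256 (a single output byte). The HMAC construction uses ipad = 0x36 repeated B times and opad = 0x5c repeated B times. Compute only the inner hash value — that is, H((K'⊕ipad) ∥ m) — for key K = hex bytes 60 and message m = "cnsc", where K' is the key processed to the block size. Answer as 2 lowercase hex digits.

69

Key hex bytes 60 is 1 byte ≤ B = 3; zero-pad to 3 bytes: K' = 60 00 00.
K' ⊕ ipad = 56 36 36.
Inner input = 56 36 36 ∥ 63 6e 73 63.
Inner hash: sum = 86+54+54+99+110+115+99 = 617; mod 256 = 105 → 69.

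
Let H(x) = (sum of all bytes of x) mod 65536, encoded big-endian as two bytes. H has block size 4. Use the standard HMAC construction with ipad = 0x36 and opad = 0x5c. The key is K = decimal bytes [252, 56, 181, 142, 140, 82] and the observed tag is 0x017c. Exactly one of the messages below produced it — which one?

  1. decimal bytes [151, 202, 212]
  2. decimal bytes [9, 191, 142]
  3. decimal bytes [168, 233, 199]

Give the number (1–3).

Key decimal bytes [252, 56, 181, 142, 140, 82] = fc 38 b5 8e 8c 52 is 6 bytes > B = 4, so hash it first: H(key) = 03 55, then zero-pad to 4 bytes: K' = 03 55 00 00.
K' ⊕ ipad = 35 63 36 36; K' ⊕ opad = 5f 09 5c 5c.
m1: inner = H(35 63 36 36 97 ca d4) = 03 39; tag = H(5f 09 5c 5c 03 39) = 015c
m2: inner = H(35 63 36 36 09 bf 8e) = 02 5a; tag = H(5f 09 5c 5c 02 5a) = 017c ← matches
m3: inner = H(35 63 36 36 a8 e9 c7) = 03 5c; tag = H(5f 09 5c 5c 03 5c) = 017f

2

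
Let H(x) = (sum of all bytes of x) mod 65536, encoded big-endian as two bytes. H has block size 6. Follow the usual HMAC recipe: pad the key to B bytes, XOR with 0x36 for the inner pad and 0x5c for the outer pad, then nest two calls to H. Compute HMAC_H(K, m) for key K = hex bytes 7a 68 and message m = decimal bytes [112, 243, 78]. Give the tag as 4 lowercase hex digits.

Key hex bytes 7a 68 is 2 bytes ≤ B = 6; zero-pad to 6 bytes: K' = 7a 68 00 00 00 00.
K' ⊕ ipad = 4c 5e 36 36 36 36.  K' ⊕ opad = 26 34 5c 5c 5c 5c.
Inner input = (K'⊕ipad) ∥ m = 4c 5e 36 36 36 36 ∥ 70 f3 4e.
Inner hash: sum = 76+94+54+54+54+54+112+243+78 = 819 → 03 33.
Outer input = (K'⊕opad) ∥ inner = 26 34 5c 5c 5c 5c ∥ 03 33.
Outer hash (tag): sum = 38+52+92+92+92+92+3+51 = 512 → 02 00.

0200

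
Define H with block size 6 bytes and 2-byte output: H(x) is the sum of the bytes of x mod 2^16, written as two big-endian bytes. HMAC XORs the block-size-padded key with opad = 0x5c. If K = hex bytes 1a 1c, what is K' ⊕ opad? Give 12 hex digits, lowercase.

46405c5c5c5c

Key hex bytes 1a 1c is 2 bytes ≤ B = 6; zero-pad to 6 bytes: K' = 1a 1c 00 00 00 00.
XOR each byte with 0x5c: 1a⊕5c=46, 1c⊕5c=40, 00⊕5c=5c, 00⊕5c=5c, 00⊕5c=5c, 00⊕5c=5c.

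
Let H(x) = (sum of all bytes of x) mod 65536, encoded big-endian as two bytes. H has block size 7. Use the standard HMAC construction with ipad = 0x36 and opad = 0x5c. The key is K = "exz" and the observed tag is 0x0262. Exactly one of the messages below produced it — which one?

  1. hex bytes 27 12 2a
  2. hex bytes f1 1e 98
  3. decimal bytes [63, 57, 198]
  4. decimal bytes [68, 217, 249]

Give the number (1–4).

2

Key "exz" = 65 78 7a is 3 bytes ≤ B = 7; zero-pad to 7 bytes: K' = 65 78 7a 00 00 00 00.
K' ⊕ ipad = 53 4e 4c 36 36 36 36; K' ⊕ opad = 39 24 26 5c 5c 5c 5c.
m1: inner = H(53 4e 4c 36 36 36 36 27 12 2a) = 02 28; tag = H(39 24 26 5c 5c 5c 5c 02 28) = 021d
m2: inner = H(53 4e 4c 36 36 36 36 f1 1e 98) = 03 6c; tag = H(39 24 26 5c 5c 5c 5c 03 6c) = 0262 ← matches
m3: inner = H(53 4e 4c 36 36 36 36 3f 39 c6) = 03 03; tag = H(39 24 26 5c 5c 5c 5c 03 03) = 01f9
m4: inner = H(53 4e 4c 36 36 36 36 44 d9 f9) = 03 db; tag = H(39 24 26 5c 5c 5c 5c 03 db) = 02d1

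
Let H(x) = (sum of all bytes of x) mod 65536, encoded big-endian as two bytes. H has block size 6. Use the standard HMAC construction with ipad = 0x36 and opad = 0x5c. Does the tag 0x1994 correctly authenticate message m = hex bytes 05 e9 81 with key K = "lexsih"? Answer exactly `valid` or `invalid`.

Key "lexsih" = 6c 65 78 73 69 68 is exactly B = 6 bytes: K' = 6c 65 78 73 69 68.
K' ⊕ ipad = 5a 53 4e 45 5f 5e; K' ⊕ opad = 30 39 24 2f 35 34.
Inner hash: sum = 90+83+78+69+95+94+5+233+129 = 876 → 03 6c.
Outer hash (recomputed tag): sum = 48+57+36+47+53+52+3+108 = 404 → 01 94.
Recomputed tag = 0194; claimed = 1994 → mismatch.

invalid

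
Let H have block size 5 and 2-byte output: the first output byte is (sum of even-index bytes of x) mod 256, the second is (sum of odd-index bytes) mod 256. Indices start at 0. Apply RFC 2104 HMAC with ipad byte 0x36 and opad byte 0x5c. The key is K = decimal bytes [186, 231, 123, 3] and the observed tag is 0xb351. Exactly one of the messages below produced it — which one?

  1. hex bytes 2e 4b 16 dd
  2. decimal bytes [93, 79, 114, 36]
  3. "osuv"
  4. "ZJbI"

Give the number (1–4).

1

Key decimal bytes [186, 231, 123, 3] = ba e7 7b 03 is 4 bytes ≤ B = 5; zero-pad to 5 bytes: K' = ba e7 7b 03 00.
K' ⊕ ipad = 8c d1 4d 35 36; K' ⊕ opad = e6 bb 27 5f 5c.
m1: inner = H(8c d1 4d 35 36 2e 4b 16 dd) = 37 4a; tag = H(e6 bb 27 5f 5c 37 4a) = b351 ← matches
m2: inner = H(8c d1 4d 35 36 5d 4f 72 24) = 82 d5; tag = H(e6 bb 27 5f 5c 82 d5) = 3e9c
m3: inner = H(8c d1 4d 35 36 6f 73 75 76) = f8 ea; tag = H(e6 bb 27 5f 5c f8 ea) = 5312
m4: inner = H(8c d1 4d 35 36 5a 4a 62 49) = a2 c2; tag = H(e6 bb 27 5f 5c a2 c2) = 2bbc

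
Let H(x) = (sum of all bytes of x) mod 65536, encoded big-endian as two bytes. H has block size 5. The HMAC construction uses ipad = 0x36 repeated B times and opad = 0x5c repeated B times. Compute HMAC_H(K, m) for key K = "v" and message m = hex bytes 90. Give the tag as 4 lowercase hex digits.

0243

Key "v" = 76 is 1 byte ≤ B = 5; zero-pad to 5 bytes: K' = 76 00 00 00 00.
K' ⊕ ipad = 40 36 36 36 36.  K' ⊕ opad = 2a 5c 5c 5c 5c.
Inner input = (K'⊕ipad) ∥ m = 40 36 36 36 36 ∥ 90.
Inner hash: sum = 64+54+54+54+54+144 = 424 → 01 a8.
Outer input = (K'⊕opad) ∥ inner = 2a 5c 5c 5c 5c ∥ 01 a8.
Outer hash (tag): sum = 42+92+92+92+92+1+168 = 579 → 02 43.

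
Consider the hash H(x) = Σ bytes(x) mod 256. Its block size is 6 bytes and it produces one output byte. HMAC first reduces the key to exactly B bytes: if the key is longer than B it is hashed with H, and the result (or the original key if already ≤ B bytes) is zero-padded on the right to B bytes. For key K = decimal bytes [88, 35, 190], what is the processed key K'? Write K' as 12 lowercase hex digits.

5823be000000

Key decimal bytes [88, 35, 190] = 58 23 be is 3 bytes ≤ B = 6; zero-pad to 6 bytes: K' = 58 23 be 00 00 00.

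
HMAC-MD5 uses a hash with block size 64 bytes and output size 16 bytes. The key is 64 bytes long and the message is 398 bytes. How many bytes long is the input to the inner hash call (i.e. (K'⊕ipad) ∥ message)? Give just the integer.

462

Key is 64 ≤ 64 bytes, zero-padded: |K'| = 64.
Inner input = (K'⊕ipad) ∥ m → 64 + 398 = 462 bytes.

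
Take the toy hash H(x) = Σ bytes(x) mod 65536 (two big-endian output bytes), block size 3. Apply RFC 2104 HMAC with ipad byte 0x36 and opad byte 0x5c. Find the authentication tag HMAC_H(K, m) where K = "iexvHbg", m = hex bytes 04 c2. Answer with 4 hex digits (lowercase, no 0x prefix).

0178

Key "iexvHbg" = 69 65 78 76 48 62 67 is 7 bytes > B = 3, so hash it first: H(key) = 02 cd, then zero-pad to 3 bytes: K' = 02 cd 00.
K' ⊕ ipad = 34 fb 36.  K' ⊕ opad = 5e 91 5c.
Inner input = (K'⊕ipad) ∥ m = 34 fb 36 ∥ 04 c2.
Inner hash: sum = 52+251+54+4+194 = 555 → 02 2b.
Outer input = (K'⊕opad) ∥ inner = 5e 91 5c ∥ 02 2b.
Outer hash (tag): sum = 94+145+92+2+43 = 376 → 01 78.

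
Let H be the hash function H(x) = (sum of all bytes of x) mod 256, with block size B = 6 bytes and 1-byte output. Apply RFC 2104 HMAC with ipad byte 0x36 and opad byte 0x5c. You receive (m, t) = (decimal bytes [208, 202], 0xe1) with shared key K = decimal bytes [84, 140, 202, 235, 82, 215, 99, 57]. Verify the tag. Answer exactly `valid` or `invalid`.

invalid

Key decimal bytes [84, 140, 202, 235, 82, 215, 99, 57] = 54 8c ca eb 52 d7 63 39 is 8 bytes > B = 6, so hash it first: H(key) = 5a, then zero-pad to 6 bytes: K' = 5a 00 00 00 00 00.
K' ⊕ ipad = 6c 36 36 36 36 36; K' ⊕ opad = 06 5c 5c 5c 5c 5c.
Inner hash: sum = 108+54+54+54+54+54+208+202 = 788; mod 256 = 20 → 14.
Outer hash (recomputed tag): sum = 6+92+92+92+92+92+20 = 486; mod 256 = 230 → e6.
Recomputed tag = e6; claimed = e1 → mismatch.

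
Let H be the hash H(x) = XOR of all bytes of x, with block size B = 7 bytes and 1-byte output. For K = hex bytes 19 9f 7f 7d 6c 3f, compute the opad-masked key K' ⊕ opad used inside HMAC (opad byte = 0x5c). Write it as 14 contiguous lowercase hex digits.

Key hex bytes 19 9f 7f 7d 6c 3f is 6 bytes ≤ B = 7; zero-pad to 7 bytes: K' = 19 9f 7f 7d 6c 3f 00.
XOR each byte with 0x5c: 19⊕5c=45, 9f⊕5c=c3, 7f⊕5c=23, 7d⊕5c=21, 6c⊕5c=30, 3f⊕5c=63, 00⊕5c=5c.

45c3232130635c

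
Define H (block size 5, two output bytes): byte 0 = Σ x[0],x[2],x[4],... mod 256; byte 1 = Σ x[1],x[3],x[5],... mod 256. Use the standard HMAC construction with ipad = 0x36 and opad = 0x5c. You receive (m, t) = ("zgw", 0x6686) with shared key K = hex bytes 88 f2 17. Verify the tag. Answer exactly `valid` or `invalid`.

Key hex bytes 88 f2 17 is 3 bytes ≤ B = 5; zero-pad to 5 bytes: K' = 88 f2 17 00 00.
K' ⊕ ipad = be c4 21 36 36; K' ⊕ opad = d4 ae 4b 5c 5c.
Inner hash: even-index sum = 380 mod 256 = 124; odd-index sum = 491 mod 256 = 235 → 7c eb.
Outer hash (recomputed tag): even-index sum = 614 mod 256 = 102; odd-index sum = 390 mod 256 = 134 → 66 86.
Recomputed tag = 6686; claimed = 6686 → match.

valid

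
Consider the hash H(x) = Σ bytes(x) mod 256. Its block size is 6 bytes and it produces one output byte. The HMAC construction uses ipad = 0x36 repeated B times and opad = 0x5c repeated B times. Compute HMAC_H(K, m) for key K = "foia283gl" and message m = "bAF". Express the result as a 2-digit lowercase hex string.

Key "foia283gl" = 66 6f 69 61 32 38 33 67 6c is 9 bytes > B = 6, so hash it first: H(key) = 0f, then zero-pad to 6 bytes: K' = 0f 00 00 00 00 00.
K' ⊕ ipad = 39 36 36 36 36 36.  K' ⊕ opad = 53 5c 5c 5c 5c 5c.
Inner input = (K'⊕ipad) ∥ m = 39 36 36 36 36 36 ∥ 62 41 46.
Inner hash: sum = 57+54+54+54+54+54+98+65+70 = 560; mod 256 = 48 → 30.
Outer input = (K'⊕opad) ∥ inner = 53 5c 5c 5c 5c 5c ∥ 30.
Outer hash (tag): sum = 83+92+92+92+92+92+48 = 591; mod 256 = 79 → 4f.

4f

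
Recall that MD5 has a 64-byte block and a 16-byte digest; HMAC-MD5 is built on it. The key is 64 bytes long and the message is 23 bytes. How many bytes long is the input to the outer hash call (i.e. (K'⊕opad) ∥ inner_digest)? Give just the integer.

80

Key is 64 ≤ 64 bytes, zero-padded: |K'| = 64.
Outer input = (K'⊕opad) ∥ H(inner) → 64 + 16 = 80 bytes.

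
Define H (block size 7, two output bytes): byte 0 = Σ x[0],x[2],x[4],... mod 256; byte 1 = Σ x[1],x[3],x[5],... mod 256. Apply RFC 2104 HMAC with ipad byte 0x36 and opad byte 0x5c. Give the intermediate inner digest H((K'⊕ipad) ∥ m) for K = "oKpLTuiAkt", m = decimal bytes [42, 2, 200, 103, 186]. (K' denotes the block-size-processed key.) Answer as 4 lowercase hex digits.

3c0f

Key "oKpLTuiAkt" = 6f 4b 70 4c 54 75 69 41 6b 74 is 10 bytes > B = 7, so hash it first: H(key) = 07 c1, then zero-pad to 7 bytes: K' = 07 c1 00 00 00 00 00.
K' ⊕ ipad = 31 f7 36 36 36 36 36.
Inner input = 31 f7 36 36 36 36 36 ∥ 2a 02 c8 67 ba.
Inner hash: even-index sum = 316 mod 256 = 60; odd-index sum = 783 mod 256 = 15 → 3c 0f.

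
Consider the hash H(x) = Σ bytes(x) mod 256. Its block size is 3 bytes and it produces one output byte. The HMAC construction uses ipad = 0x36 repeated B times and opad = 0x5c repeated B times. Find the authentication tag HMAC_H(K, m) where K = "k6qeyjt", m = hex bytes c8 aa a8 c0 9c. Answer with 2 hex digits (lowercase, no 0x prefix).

Key "k6qeyjt" = 6b 36 71 65 79 6a 74 is 7 bytes > B = 3, so hash it first: H(key) = ce, then zero-pad to 3 bytes: K' = ce 00 00.
K' ⊕ ipad = f8 36 36.  K' ⊕ opad = 92 5c 5c.
Inner input = (K'⊕ipad) ∥ m = f8 36 36 ∥ c8 aa a8 c0 9c.
Inner hash: sum = 248+54+54+200+170+168+192+156 = 1242; mod 256 = 218 → da.
Outer input = (K'⊕opad) ∥ inner = 92 5c 5c ∥ da.
Outer hash (tag): sum = 146+92+92+218 = 548; mod 256 = 36 → 24.

24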